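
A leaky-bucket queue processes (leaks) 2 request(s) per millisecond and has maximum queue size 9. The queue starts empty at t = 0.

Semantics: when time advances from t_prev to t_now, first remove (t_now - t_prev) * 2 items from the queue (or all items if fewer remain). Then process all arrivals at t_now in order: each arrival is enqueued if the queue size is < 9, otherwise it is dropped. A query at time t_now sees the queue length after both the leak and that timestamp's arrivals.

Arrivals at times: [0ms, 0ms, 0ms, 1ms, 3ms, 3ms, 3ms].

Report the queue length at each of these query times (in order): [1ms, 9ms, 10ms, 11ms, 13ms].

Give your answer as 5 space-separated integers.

Answer: 2 0 0 0 0

Derivation:
Queue lengths at query times:
  query t=1ms: backlog = 2
  query t=9ms: backlog = 0
  query t=10ms: backlog = 0
  query t=11ms: backlog = 0
  query t=13ms: backlog = 0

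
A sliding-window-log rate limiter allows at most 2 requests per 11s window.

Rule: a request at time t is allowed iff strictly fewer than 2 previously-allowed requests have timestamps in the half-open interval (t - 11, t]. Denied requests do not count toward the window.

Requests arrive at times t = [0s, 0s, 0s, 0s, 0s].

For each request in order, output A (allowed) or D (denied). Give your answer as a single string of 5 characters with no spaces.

Tracking allowed requests in the window:
  req#1 t=0s: ALLOW
  req#2 t=0s: ALLOW
  req#3 t=0s: DENY
  req#4 t=0s: DENY
  req#5 t=0s: DENY

Answer: AADDD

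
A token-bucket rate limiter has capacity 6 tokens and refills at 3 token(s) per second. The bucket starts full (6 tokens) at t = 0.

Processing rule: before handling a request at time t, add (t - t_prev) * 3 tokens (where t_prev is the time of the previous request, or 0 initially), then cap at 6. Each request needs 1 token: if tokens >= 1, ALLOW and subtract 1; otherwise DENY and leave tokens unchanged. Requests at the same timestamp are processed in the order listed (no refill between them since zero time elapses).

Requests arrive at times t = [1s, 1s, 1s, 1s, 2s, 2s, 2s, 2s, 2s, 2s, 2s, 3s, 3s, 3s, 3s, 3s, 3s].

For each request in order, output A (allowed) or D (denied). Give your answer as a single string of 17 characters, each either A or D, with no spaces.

Simulating step by step:
  req#1 t=1s: ALLOW
  req#2 t=1s: ALLOW
  req#3 t=1s: ALLOW
  req#4 t=1s: ALLOW
  req#5 t=2s: ALLOW
  req#6 t=2s: ALLOW
  req#7 t=2s: ALLOW
  req#8 t=2s: ALLOW
  req#9 t=2s: ALLOW
  req#10 t=2s: DENY
  req#11 t=2s: DENY
  req#12 t=3s: ALLOW
  req#13 t=3s: ALLOW
  req#14 t=3s: ALLOW
  req#15 t=3s: DENY
  req#16 t=3s: DENY
  req#17 t=3s: DENY

Answer: AAAAAAAAADDAAADDD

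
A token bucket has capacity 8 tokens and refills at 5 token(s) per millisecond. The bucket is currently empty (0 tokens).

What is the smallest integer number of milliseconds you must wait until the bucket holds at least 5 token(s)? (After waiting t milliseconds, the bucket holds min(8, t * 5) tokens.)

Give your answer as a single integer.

Answer: 1

Derivation:
Need t * 5 >= 5, so t >= 5/5.
Smallest integer t = ceil(5/5) = 1.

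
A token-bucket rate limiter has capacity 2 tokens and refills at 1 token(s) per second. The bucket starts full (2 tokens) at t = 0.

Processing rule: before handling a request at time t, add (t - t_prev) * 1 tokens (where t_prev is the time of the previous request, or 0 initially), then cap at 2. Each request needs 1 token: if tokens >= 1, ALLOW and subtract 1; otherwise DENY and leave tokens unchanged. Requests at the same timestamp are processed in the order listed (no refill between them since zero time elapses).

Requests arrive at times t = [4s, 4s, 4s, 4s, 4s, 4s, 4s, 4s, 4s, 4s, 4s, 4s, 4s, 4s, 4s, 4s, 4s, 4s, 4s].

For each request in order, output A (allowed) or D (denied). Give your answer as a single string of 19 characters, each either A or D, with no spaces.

Simulating step by step:
  req#1 t=4s: ALLOW
  req#2 t=4s: ALLOW
  req#3 t=4s: DENY
  req#4 t=4s: DENY
  req#5 t=4s: DENY
  req#6 t=4s: DENY
  req#7 t=4s: DENY
  req#8 t=4s: DENY
  req#9 t=4s: DENY
  req#10 t=4s: DENY
  req#11 t=4s: DENY
  req#12 t=4s: DENY
  req#13 t=4s: DENY
  req#14 t=4s: DENY
  req#15 t=4s: DENY
  req#16 t=4s: DENY
  req#17 t=4s: DENY
  req#18 t=4s: DENY
  req#19 t=4s: DENY

Answer: AADDDDDDDDDDDDDDDDD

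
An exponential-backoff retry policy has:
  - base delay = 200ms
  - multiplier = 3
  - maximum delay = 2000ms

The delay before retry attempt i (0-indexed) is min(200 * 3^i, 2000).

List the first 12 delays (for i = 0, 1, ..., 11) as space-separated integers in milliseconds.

Answer: 200 600 1800 2000 2000 2000 2000 2000 2000 2000 2000 2000

Derivation:
Computing each delay:
  i=0: min(200*3^0, 2000) = 200
  i=1: min(200*3^1, 2000) = 600
  i=2: min(200*3^2, 2000) = 1800
  i=3: min(200*3^3, 2000) = 2000
  i=4: min(200*3^4, 2000) = 2000
  i=5: min(200*3^5, 2000) = 2000
  i=6: min(200*3^6, 2000) = 2000
  i=7: min(200*3^7, 2000) = 2000
  i=8: min(200*3^8, 2000) = 2000
  i=9: min(200*3^9, 2000) = 2000
  i=10: min(200*3^10, 2000) = 2000
  i=11: min(200*3^11, 2000) = 2000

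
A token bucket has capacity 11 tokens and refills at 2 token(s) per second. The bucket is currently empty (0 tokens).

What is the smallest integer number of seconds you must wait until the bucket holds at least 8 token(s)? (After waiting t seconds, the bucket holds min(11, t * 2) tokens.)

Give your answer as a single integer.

Need t * 2 >= 8, so t >= 8/2.
Smallest integer t = ceil(8/2) = 4.

Answer: 4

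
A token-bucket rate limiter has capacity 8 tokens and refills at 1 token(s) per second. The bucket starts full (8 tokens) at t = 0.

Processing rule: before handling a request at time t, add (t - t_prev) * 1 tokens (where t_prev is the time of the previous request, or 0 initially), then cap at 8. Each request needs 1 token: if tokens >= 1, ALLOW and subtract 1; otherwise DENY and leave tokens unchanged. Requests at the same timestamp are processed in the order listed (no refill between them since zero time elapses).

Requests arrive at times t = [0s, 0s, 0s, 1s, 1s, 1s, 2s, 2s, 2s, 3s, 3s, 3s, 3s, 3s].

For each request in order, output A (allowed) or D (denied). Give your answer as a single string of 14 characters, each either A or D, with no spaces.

Simulating step by step:
  req#1 t=0s: ALLOW
  req#2 t=0s: ALLOW
  req#3 t=0s: ALLOW
  req#4 t=1s: ALLOW
  req#5 t=1s: ALLOW
  req#6 t=1s: ALLOW
  req#7 t=2s: ALLOW
  req#8 t=2s: ALLOW
  req#9 t=2s: ALLOW
  req#10 t=3s: ALLOW
  req#11 t=3s: ALLOW
  req#12 t=3s: DENY
  req#13 t=3s: DENY
  req#14 t=3s: DENY

Answer: AAAAAAAAAAADDD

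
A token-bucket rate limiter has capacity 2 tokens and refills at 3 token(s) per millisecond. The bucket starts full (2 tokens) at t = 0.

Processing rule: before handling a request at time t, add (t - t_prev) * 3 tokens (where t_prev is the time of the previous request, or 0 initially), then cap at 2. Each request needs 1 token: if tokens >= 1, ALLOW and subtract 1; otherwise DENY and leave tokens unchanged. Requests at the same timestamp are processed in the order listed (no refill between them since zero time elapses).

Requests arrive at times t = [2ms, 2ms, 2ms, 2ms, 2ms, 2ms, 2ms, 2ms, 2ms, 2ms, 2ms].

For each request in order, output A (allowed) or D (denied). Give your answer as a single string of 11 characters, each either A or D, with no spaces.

Answer: AADDDDDDDDD

Derivation:
Simulating step by step:
  req#1 t=2ms: ALLOW
  req#2 t=2ms: ALLOW
  req#3 t=2ms: DENY
  req#4 t=2ms: DENY
  req#5 t=2ms: DENY
  req#6 t=2ms: DENY
  req#7 t=2ms: DENY
  req#8 t=2ms: DENY
  req#9 t=2ms: DENY
  req#10 t=2ms: DENY
  req#11 t=2ms: DENY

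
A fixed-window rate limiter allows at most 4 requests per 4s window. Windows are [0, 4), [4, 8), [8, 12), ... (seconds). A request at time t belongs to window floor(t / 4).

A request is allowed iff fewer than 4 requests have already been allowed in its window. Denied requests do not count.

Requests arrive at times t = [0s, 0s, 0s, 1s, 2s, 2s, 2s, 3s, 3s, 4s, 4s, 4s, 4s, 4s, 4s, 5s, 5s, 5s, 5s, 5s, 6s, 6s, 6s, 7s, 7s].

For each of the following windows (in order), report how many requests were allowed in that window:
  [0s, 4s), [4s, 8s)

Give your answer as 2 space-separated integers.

Answer: 4 4

Derivation:
Processing requests:
  req#1 t=0s (window 0): ALLOW
  req#2 t=0s (window 0): ALLOW
  req#3 t=0s (window 0): ALLOW
  req#4 t=1s (window 0): ALLOW
  req#5 t=2s (window 0): DENY
  req#6 t=2s (window 0): DENY
  req#7 t=2s (window 0): DENY
  req#8 t=3s (window 0): DENY
  req#9 t=3s (window 0): DENY
  req#10 t=4s (window 1): ALLOW
  req#11 t=4s (window 1): ALLOW
  req#12 t=4s (window 1): ALLOW
  req#13 t=4s (window 1): ALLOW
  req#14 t=4s (window 1): DENY
  req#15 t=4s (window 1): DENY
  req#16 t=5s (window 1): DENY
  req#17 t=5s (window 1): DENY
  req#18 t=5s (window 1): DENY
  req#19 t=5s (window 1): DENY
  req#20 t=5s (window 1): DENY
  req#21 t=6s (window 1): DENY
  req#22 t=6s (window 1): DENY
  req#23 t=6s (window 1): DENY
  req#24 t=7s (window 1): DENY
  req#25 t=7s (window 1): DENY

Allowed counts by window: 4 4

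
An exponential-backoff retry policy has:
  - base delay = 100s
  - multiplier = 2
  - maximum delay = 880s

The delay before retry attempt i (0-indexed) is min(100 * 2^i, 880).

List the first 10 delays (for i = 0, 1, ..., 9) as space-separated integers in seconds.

Answer: 100 200 400 800 880 880 880 880 880 880

Derivation:
Computing each delay:
  i=0: min(100*2^0, 880) = 100
  i=1: min(100*2^1, 880) = 200
  i=2: min(100*2^2, 880) = 400
  i=3: min(100*2^3, 880) = 800
  i=4: min(100*2^4, 880) = 880
  i=5: min(100*2^5, 880) = 880
  i=6: min(100*2^6, 880) = 880
  i=7: min(100*2^7, 880) = 880
  i=8: min(100*2^8, 880) = 880
  i=9: min(100*2^9, 880) = 880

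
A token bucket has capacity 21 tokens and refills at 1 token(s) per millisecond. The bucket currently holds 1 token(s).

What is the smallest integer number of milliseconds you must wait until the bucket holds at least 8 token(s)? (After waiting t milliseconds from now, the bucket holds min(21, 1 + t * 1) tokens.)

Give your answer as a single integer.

Need 1 + t * 1 >= 8, so t >= 7/1.
Smallest integer t = ceil(7/1) = 7.

Answer: 7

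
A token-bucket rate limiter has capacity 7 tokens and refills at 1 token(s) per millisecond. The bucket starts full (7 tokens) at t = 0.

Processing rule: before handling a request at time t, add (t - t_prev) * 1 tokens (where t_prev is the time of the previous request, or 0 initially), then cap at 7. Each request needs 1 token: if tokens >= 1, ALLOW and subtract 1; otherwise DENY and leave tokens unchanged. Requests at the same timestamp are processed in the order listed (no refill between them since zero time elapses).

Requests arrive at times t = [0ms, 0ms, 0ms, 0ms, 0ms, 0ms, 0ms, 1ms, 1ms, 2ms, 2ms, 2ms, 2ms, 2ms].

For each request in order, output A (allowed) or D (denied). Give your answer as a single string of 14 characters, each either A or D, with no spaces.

Simulating step by step:
  req#1 t=0ms: ALLOW
  req#2 t=0ms: ALLOW
  req#3 t=0ms: ALLOW
  req#4 t=0ms: ALLOW
  req#5 t=0ms: ALLOW
  req#6 t=0ms: ALLOW
  req#7 t=0ms: ALLOW
  req#8 t=1ms: ALLOW
  req#9 t=1ms: DENY
  req#10 t=2ms: ALLOW
  req#11 t=2ms: DENY
  req#12 t=2ms: DENY
  req#13 t=2ms: DENY
  req#14 t=2ms: DENY

Answer: AAAAAAAADADDDD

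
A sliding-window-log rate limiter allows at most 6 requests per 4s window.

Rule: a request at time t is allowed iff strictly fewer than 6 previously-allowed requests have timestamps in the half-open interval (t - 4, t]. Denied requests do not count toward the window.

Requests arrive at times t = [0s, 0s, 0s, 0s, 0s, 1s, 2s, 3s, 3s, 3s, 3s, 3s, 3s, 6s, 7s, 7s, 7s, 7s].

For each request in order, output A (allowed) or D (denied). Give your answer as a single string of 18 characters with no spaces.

Answer: AAAAAADDDDDDDAAAAA

Derivation:
Tracking allowed requests in the window:
  req#1 t=0s: ALLOW
  req#2 t=0s: ALLOW
  req#3 t=0s: ALLOW
  req#4 t=0s: ALLOW
  req#5 t=0s: ALLOW
  req#6 t=1s: ALLOW
  req#7 t=2s: DENY
  req#8 t=3s: DENY
  req#9 t=3s: DENY
  req#10 t=3s: DENY
  req#11 t=3s: DENY
  req#12 t=3s: DENY
  req#13 t=3s: DENY
  req#14 t=6s: ALLOW
  req#15 t=7s: ALLOW
  req#16 t=7s: ALLOW
  req#17 t=7s: ALLOW
  req#18 t=7s: ALLOW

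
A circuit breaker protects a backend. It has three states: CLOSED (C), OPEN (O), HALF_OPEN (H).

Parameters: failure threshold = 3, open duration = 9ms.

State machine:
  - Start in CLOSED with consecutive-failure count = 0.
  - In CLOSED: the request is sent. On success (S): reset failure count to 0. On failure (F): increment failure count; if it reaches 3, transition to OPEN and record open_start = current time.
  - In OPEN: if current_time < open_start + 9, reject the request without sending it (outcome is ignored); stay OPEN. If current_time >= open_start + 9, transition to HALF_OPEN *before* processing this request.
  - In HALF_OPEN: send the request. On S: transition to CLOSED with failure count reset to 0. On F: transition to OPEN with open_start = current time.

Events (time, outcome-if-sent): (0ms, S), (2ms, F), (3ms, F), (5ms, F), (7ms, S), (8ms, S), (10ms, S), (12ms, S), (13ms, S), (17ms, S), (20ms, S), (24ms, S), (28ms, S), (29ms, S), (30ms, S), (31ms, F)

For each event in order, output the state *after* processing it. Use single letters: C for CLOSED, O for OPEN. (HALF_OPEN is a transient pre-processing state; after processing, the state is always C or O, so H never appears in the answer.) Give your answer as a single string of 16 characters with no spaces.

State after each event:
  event#1 t=0ms outcome=S: state=CLOSED
  event#2 t=2ms outcome=F: state=CLOSED
  event#3 t=3ms outcome=F: state=CLOSED
  event#4 t=5ms outcome=F: state=OPEN
  event#5 t=7ms outcome=S: state=OPEN
  event#6 t=8ms outcome=S: state=OPEN
  event#7 t=10ms outcome=S: state=OPEN
  event#8 t=12ms outcome=S: state=OPEN
  event#9 t=13ms outcome=S: state=OPEN
  event#10 t=17ms outcome=S: state=CLOSED
  event#11 t=20ms outcome=S: state=CLOSED
  event#12 t=24ms outcome=S: state=CLOSED
  event#13 t=28ms outcome=S: state=CLOSED
  event#14 t=29ms outcome=S: state=CLOSED
  event#15 t=30ms outcome=S: state=CLOSED
  event#16 t=31ms outcome=F: state=CLOSED

Answer: CCCOOOOOOCCCCCCC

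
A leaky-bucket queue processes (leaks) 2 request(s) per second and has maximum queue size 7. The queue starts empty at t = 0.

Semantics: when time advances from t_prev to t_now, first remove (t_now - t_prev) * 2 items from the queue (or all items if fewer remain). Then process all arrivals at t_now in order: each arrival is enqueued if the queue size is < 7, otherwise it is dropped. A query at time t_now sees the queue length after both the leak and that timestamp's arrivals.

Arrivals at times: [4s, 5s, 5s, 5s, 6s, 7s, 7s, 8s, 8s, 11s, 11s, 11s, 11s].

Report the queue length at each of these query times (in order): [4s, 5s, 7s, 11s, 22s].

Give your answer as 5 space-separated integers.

Queue lengths at query times:
  query t=4s: backlog = 1
  query t=5s: backlog = 3
  query t=7s: backlog = 2
  query t=11s: backlog = 4
  query t=22s: backlog = 0

Answer: 1 3 2 4 0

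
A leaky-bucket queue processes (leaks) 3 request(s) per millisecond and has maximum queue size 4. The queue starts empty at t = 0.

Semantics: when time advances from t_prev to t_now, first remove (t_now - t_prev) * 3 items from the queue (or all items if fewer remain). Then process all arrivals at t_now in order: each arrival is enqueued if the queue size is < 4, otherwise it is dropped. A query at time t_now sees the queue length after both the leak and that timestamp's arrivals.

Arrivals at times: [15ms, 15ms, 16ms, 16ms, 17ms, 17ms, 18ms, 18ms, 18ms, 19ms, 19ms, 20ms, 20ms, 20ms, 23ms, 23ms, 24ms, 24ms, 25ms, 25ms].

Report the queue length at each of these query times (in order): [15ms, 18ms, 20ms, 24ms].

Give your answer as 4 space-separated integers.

Queue lengths at query times:
  query t=15ms: backlog = 2
  query t=18ms: backlog = 3
  query t=20ms: backlog = 3
  query t=24ms: backlog = 2

Answer: 2 3 3 2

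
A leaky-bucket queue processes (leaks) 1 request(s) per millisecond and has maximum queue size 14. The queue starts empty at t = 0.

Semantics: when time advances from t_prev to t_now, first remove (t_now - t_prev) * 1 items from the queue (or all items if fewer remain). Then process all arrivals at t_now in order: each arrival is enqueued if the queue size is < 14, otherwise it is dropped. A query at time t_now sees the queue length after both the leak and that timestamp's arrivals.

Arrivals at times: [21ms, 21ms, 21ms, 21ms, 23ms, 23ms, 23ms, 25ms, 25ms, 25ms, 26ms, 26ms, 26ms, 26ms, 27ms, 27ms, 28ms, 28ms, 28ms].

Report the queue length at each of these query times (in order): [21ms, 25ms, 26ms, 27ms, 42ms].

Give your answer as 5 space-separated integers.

Queue lengths at query times:
  query t=21ms: backlog = 4
  query t=25ms: backlog = 6
  query t=26ms: backlog = 9
  query t=27ms: backlog = 10
  query t=42ms: backlog = 0

Answer: 4 6 9 10 0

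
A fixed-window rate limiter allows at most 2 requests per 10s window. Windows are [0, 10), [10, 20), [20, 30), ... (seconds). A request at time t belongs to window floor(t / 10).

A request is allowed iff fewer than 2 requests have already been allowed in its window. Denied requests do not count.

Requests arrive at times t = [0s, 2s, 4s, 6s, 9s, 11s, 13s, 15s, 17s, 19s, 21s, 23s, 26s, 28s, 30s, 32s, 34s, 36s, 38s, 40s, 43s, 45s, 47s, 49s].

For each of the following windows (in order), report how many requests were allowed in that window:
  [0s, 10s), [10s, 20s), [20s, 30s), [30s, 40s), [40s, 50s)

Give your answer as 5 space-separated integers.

Answer: 2 2 2 2 2

Derivation:
Processing requests:
  req#1 t=0s (window 0): ALLOW
  req#2 t=2s (window 0): ALLOW
  req#3 t=4s (window 0): DENY
  req#4 t=6s (window 0): DENY
  req#5 t=9s (window 0): DENY
  req#6 t=11s (window 1): ALLOW
  req#7 t=13s (window 1): ALLOW
  req#8 t=15s (window 1): DENY
  req#9 t=17s (window 1): DENY
  req#10 t=19s (window 1): DENY
  req#11 t=21s (window 2): ALLOW
  req#12 t=23s (window 2): ALLOW
  req#13 t=26s (window 2): DENY
  req#14 t=28s (window 2): DENY
  req#15 t=30s (window 3): ALLOW
  req#16 t=32s (window 3): ALLOW
  req#17 t=34s (window 3): DENY
  req#18 t=36s (window 3): DENY
  req#19 t=38s (window 3): DENY
  req#20 t=40s (window 4): ALLOW
  req#21 t=43s (window 4): ALLOW
  req#22 t=45s (window 4): DENY
  req#23 t=47s (window 4): DENY
  req#24 t=49s (window 4): DENY

Allowed counts by window: 2 2 2 2 2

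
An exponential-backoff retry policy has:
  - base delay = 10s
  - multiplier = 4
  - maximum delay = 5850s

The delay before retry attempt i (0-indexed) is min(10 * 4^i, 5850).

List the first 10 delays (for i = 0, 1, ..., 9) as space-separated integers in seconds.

Computing each delay:
  i=0: min(10*4^0, 5850) = 10
  i=1: min(10*4^1, 5850) = 40
  i=2: min(10*4^2, 5850) = 160
  i=3: min(10*4^3, 5850) = 640
  i=4: min(10*4^4, 5850) = 2560
  i=5: min(10*4^5, 5850) = 5850
  i=6: min(10*4^6, 5850) = 5850
  i=7: min(10*4^7, 5850) = 5850
  i=8: min(10*4^8, 5850) = 5850
  i=9: min(10*4^9, 5850) = 5850

Answer: 10 40 160 640 2560 5850 5850 5850 5850 5850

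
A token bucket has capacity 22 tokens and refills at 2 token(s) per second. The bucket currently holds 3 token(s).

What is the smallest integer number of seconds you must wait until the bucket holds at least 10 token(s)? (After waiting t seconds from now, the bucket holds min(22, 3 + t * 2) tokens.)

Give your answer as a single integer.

Answer: 4

Derivation:
Need 3 + t * 2 >= 10, so t >= 7/2.
Smallest integer t = ceil(7/2) = 4.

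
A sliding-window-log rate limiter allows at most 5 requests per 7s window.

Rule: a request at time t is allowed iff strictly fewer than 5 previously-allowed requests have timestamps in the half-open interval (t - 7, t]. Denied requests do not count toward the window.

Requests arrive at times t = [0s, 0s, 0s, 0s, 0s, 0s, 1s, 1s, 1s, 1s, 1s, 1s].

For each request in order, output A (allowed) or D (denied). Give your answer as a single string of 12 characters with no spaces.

Answer: AAAAADDDDDDD

Derivation:
Tracking allowed requests in the window:
  req#1 t=0s: ALLOW
  req#2 t=0s: ALLOW
  req#3 t=0s: ALLOW
  req#4 t=0s: ALLOW
  req#5 t=0s: ALLOW
  req#6 t=0s: DENY
  req#7 t=1s: DENY
  req#8 t=1s: DENY
  req#9 t=1s: DENY
  req#10 t=1s: DENY
  req#11 t=1s: DENY
  req#12 t=1s: DENY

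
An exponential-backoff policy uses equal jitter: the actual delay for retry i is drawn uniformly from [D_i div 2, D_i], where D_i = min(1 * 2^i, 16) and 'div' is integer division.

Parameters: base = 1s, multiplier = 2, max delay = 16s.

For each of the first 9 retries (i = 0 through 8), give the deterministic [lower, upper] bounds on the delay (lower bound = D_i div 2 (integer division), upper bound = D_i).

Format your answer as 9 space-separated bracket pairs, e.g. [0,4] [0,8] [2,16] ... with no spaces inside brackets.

Answer: [0,1] [1,2] [2,4] [4,8] [8,16] [8,16] [8,16] [8,16] [8,16]

Derivation:
Computing bounds per retry:
  i=0: D_i=min(1*2^0,16)=1, bounds=[0,1]
  i=1: D_i=min(1*2^1,16)=2, bounds=[1,2]
  i=2: D_i=min(1*2^2,16)=4, bounds=[2,4]
  i=3: D_i=min(1*2^3,16)=8, bounds=[4,8]
  i=4: D_i=min(1*2^4,16)=16, bounds=[8,16]
  i=5: D_i=min(1*2^5,16)=16, bounds=[8,16]
  i=6: D_i=min(1*2^6,16)=16, bounds=[8,16]
  i=7: D_i=min(1*2^7,16)=16, bounds=[8,16]
  i=8: D_i=min(1*2^8,16)=16, bounds=[8,16]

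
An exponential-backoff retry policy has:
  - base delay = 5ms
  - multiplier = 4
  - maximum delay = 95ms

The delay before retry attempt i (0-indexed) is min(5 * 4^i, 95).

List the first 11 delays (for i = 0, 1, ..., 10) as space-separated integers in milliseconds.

Answer: 5 20 80 95 95 95 95 95 95 95 95

Derivation:
Computing each delay:
  i=0: min(5*4^0, 95) = 5
  i=1: min(5*4^1, 95) = 20
  i=2: min(5*4^2, 95) = 80
  i=3: min(5*4^3, 95) = 95
  i=4: min(5*4^4, 95) = 95
  i=5: min(5*4^5, 95) = 95
  i=6: min(5*4^6, 95) = 95
  i=7: min(5*4^7, 95) = 95
  i=8: min(5*4^8, 95) = 95
  i=9: min(5*4^9, 95) = 95
  i=10: min(5*4^10, 95) = 95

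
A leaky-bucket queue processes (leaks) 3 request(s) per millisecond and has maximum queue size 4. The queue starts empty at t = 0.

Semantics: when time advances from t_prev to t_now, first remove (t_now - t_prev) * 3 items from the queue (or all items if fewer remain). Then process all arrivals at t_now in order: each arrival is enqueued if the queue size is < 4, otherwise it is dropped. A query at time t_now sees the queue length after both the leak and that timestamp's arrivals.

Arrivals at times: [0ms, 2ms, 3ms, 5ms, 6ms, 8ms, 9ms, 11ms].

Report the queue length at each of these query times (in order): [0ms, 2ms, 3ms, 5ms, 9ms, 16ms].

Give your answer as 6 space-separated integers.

Answer: 1 1 1 1 1 0

Derivation:
Queue lengths at query times:
  query t=0ms: backlog = 1
  query t=2ms: backlog = 1
  query t=3ms: backlog = 1
  query t=5ms: backlog = 1
  query t=9ms: backlog = 1
  query t=16ms: backlog = 0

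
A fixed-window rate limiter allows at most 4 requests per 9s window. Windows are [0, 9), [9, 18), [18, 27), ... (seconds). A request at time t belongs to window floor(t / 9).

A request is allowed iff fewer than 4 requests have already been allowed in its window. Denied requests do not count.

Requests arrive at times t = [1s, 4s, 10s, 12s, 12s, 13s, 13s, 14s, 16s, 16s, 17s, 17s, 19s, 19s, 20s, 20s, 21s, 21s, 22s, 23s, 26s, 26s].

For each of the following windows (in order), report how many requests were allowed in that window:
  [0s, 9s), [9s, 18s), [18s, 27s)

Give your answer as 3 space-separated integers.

Processing requests:
  req#1 t=1s (window 0): ALLOW
  req#2 t=4s (window 0): ALLOW
  req#3 t=10s (window 1): ALLOW
  req#4 t=12s (window 1): ALLOW
  req#5 t=12s (window 1): ALLOW
  req#6 t=13s (window 1): ALLOW
  req#7 t=13s (window 1): DENY
  req#8 t=14s (window 1): DENY
  req#9 t=16s (window 1): DENY
  req#10 t=16s (window 1): DENY
  req#11 t=17s (window 1): DENY
  req#12 t=17s (window 1): DENY
  req#13 t=19s (window 2): ALLOW
  req#14 t=19s (window 2): ALLOW
  req#15 t=20s (window 2): ALLOW
  req#16 t=20s (window 2): ALLOW
  req#17 t=21s (window 2): DENY
  req#18 t=21s (window 2): DENY
  req#19 t=22s (window 2): DENY
  req#20 t=23s (window 2): DENY
  req#21 t=26s (window 2): DENY
  req#22 t=26s (window 2): DENY

Allowed counts by window: 2 4 4

Answer: 2 4 4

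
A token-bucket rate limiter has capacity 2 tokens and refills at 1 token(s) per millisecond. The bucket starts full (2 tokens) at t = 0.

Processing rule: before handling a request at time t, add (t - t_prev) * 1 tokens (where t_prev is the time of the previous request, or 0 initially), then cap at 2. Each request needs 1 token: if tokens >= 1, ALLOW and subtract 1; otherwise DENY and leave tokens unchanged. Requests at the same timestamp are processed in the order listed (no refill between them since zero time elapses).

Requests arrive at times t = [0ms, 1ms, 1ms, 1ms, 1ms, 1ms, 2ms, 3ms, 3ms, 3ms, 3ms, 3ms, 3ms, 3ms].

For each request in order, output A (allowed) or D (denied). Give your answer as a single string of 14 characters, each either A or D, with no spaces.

Simulating step by step:
  req#1 t=0ms: ALLOW
  req#2 t=1ms: ALLOW
  req#3 t=1ms: ALLOW
  req#4 t=1ms: DENY
  req#5 t=1ms: DENY
  req#6 t=1ms: DENY
  req#7 t=2ms: ALLOW
  req#8 t=3ms: ALLOW
  req#9 t=3ms: DENY
  req#10 t=3ms: DENY
  req#11 t=3ms: DENY
  req#12 t=3ms: DENY
  req#13 t=3ms: DENY
  req#14 t=3ms: DENY

Answer: AAADDDAADDDDDD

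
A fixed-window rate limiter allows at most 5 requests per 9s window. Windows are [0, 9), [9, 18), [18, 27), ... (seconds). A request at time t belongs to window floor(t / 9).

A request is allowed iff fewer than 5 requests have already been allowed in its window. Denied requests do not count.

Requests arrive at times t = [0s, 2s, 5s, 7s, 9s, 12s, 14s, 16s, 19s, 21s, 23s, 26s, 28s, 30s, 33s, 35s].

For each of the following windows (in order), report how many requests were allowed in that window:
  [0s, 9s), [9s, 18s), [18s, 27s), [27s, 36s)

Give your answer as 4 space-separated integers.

Answer: 4 4 4 4

Derivation:
Processing requests:
  req#1 t=0s (window 0): ALLOW
  req#2 t=2s (window 0): ALLOW
  req#3 t=5s (window 0): ALLOW
  req#4 t=7s (window 0): ALLOW
  req#5 t=9s (window 1): ALLOW
  req#6 t=12s (window 1): ALLOW
  req#7 t=14s (window 1): ALLOW
  req#8 t=16s (window 1): ALLOW
  req#9 t=19s (window 2): ALLOW
  req#10 t=21s (window 2): ALLOW
  req#11 t=23s (window 2): ALLOW
  req#12 t=26s (window 2): ALLOW
  req#13 t=28s (window 3): ALLOW
  req#14 t=30s (window 3): ALLOW
  req#15 t=33s (window 3): ALLOW
  req#16 t=35s (window 3): ALLOW

Allowed counts by window: 4 4 4 4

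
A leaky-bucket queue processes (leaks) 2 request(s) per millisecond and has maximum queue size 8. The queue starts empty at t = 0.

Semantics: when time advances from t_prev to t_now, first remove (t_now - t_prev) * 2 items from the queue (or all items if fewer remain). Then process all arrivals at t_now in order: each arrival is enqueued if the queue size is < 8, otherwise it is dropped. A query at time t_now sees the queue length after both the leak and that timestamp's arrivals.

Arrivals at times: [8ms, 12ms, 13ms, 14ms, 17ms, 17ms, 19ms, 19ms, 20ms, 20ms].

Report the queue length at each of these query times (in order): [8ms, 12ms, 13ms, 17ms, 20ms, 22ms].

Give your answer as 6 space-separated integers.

Answer: 1 1 1 2 2 0

Derivation:
Queue lengths at query times:
  query t=8ms: backlog = 1
  query t=12ms: backlog = 1
  query t=13ms: backlog = 1
  query t=17ms: backlog = 2
  query t=20ms: backlog = 2
  query t=22ms: backlog = 0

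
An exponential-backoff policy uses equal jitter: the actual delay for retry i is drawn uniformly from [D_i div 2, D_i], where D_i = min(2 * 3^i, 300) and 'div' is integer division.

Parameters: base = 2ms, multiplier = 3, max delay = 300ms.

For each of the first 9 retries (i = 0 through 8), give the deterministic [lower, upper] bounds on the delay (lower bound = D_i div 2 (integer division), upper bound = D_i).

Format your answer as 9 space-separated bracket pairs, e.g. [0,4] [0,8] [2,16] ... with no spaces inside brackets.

Computing bounds per retry:
  i=0: D_i=min(2*3^0,300)=2, bounds=[1,2]
  i=1: D_i=min(2*3^1,300)=6, bounds=[3,6]
  i=2: D_i=min(2*3^2,300)=18, bounds=[9,18]
  i=3: D_i=min(2*3^3,300)=54, bounds=[27,54]
  i=4: D_i=min(2*3^4,300)=162, bounds=[81,162]
  i=5: D_i=min(2*3^5,300)=300, bounds=[150,300]
  i=6: D_i=min(2*3^6,300)=300, bounds=[150,300]
  i=7: D_i=min(2*3^7,300)=300, bounds=[150,300]
  i=8: D_i=min(2*3^8,300)=300, bounds=[150,300]

Answer: [1,2] [3,6] [9,18] [27,54] [81,162] [150,300] [150,300] [150,300] [150,300]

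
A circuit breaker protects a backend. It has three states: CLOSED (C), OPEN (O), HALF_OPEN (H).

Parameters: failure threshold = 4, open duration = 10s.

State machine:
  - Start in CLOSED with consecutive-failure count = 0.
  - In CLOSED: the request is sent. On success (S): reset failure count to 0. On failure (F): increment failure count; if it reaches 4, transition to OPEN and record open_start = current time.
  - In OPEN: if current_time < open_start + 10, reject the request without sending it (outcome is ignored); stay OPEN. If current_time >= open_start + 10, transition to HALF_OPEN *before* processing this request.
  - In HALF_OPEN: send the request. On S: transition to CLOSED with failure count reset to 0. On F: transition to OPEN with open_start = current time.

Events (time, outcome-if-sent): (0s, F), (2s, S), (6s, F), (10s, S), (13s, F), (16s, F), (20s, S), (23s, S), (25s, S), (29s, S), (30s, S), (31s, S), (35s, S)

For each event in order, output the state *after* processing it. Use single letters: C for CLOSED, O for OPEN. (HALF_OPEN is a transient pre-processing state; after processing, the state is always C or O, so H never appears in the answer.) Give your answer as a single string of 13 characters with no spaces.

State after each event:
  event#1 t=0s outcome=F: state=CLOSED
  event#2 t=2s outcome=S: state=CLOSED
  event#3 t=6s outcome=F: state=CLOSED
  event#4 t=10s outcome=S: state=CLOSED
  event#5 t=13s outcome=F: state=CLOSED
  event#6 t=16s outcome=F: state=CLOSED
  event#7 t=20s outcome=S: state=CLOSED
  event#8 t=23s outcome=S: state=CLOSED
  event#9 t=25s outcome=S: state=CLOSED
  event#10 t=29s outcome=S: state=CLOSED
  event#11 t=30s outcome=S: state=CLOSED
  event#12 t=31s outcome=S: state=CLOSED
  event#13 t=35s outcome=S: state=CLOSED

Answer: CCCCCCCCCCCCC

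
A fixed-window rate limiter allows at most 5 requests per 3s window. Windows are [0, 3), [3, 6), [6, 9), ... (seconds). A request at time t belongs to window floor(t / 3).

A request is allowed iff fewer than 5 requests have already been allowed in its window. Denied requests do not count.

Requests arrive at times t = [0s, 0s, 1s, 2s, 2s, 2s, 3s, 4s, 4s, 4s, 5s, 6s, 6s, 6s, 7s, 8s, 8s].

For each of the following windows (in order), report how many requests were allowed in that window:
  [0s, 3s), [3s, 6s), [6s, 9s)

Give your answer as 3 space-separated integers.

Answer: 5 5 5

Derivation:
Processing requests:
  req#1 t=0s (window 0): ALLOW
  req#2 t=0s (window 0): ALLOW
  req#3 t=1s (window 0): ALLOW
  req#4 t=2s (window 0): ALLOW
  req#5 t=2s (window 0): ALLOW
  req#6 t=2s (window 0): DENY
  req#7 t=3s (window 1): ALLOW
  req#8 t=4s (window 1): ALLOW
  req#9 t=4s (window 1): ALLOW
  req#10 t=4s (window 1): ALLOW
  req#11 t=5s (window 1): ALLOW
  req#12 t=6s (window 2): ALLOW
  req#13 t=6s (window 2): ALLOW
  req#14 t=6s (window 2): ALLOW
  req#15 t=7s (window 2): ALLOW
  req#16 t=8s (window 2): ALLOW
  req#17 t=8s (window 2): DENY

Allowed counts by window: 5 5 5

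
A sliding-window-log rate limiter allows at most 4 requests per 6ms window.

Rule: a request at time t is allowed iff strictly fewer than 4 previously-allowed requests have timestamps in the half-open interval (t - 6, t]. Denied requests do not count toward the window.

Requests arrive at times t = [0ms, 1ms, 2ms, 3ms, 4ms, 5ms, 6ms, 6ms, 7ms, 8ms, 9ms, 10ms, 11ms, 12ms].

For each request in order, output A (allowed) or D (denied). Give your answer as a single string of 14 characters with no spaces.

Answer: AAAADDADAAADDA

Derivation:
Tracking allowed requests in the window:
  req#1 t=0ms: ALLOW
  req#2 t=1ms: ALLOW
  req#3 t=2ms: ALLOW
  req#4 t=3ms: ALLOW
  req#5 t=4ms: DENY
  req#6 t=5ms: DENY
  req#7 t=6ms: ALLOW
  req#8 t=6ms: DENY
  req#9 t=7ms: ALLOW
  req#10 t=8ms: ALLOW
  req#11 t=9ms: ALLOW
  req#12 t=10ms: DENY
  req#13 t=11ms: DENY
  req#14 t=12ms: ALLOW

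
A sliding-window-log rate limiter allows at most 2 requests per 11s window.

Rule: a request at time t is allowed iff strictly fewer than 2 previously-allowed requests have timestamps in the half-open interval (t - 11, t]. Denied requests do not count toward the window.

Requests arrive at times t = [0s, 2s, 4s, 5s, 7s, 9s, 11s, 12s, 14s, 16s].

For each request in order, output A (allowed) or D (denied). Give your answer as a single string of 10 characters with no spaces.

Tracking allowed requests in the window:
  req#1 t=0s: ALLOW
  req#2 t=2s: ALLOW
  req#3 t=4s: DENY
  req#4 t=5s: DENY
  req#5 t=7s: DENY
  req#6 t=9s: DENY
  req#7 t=11s: ALLOW
  req#8 t=12s: DENY
  req#9 t=14s: ALLOW
  req#10 t=16s: DENY

Answer: AADDDDADAD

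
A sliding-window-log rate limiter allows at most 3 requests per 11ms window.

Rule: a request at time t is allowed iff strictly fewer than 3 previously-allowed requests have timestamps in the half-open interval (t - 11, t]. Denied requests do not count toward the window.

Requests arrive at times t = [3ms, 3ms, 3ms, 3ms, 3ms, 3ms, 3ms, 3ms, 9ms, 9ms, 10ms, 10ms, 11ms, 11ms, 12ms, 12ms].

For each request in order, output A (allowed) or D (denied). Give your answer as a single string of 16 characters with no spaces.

Answer: AAADDDDDDDDDDDDD

Derivation:
Tracking allowed requests in the window:
  req#1 t=3ms: ALLOW
  req#2 t=3ms: ALLOW
  req#3 t=3ms: ALLOW
  req#4 t=3ms: DENY
  req#5 t=3ms: DENY
  req#6 t=3ms: DENY
  req#7 t=3ms: DENY
  req#8 t=3ms: DENY
  req#9 t=9ms: DENY
  req#10 t=9ms: DENY
  req#11 t=10ms: DENY
  req#12 t=10ms: DENY
  req#13 t=11ms: DENY
  req#14 t=11ms: DENY
  req#15 t=12ms: DENY
  req#16 t=12ms: DENY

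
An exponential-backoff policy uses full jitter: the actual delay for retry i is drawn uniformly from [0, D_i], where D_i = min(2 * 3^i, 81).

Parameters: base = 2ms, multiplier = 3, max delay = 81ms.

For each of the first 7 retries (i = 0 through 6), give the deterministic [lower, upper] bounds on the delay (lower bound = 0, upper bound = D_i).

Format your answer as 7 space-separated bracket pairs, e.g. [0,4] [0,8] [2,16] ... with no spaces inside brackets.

Answer: [0,2] [0,6] [0,18] [0,54] [0,81] [0,81] [0,81]

Derivation:
Computing bounds per retry:
  i=0: D_i=min(2*3^0,81)=2, bounds=[0,2]
  i=1: D_i=min(2*3^1,81)=6, bounds=[0,6]
  i=2: D_i=min(2*3^2,81)=18, bounds=[0,18]
  i=3: D_i=min(2*3^3,81)=54, bounds=[0,54]
  i=4: D_i=min(2*3^4,81)=81, bounds=[0,81]
  i=5: D_i=min(2*3^5,81)=81, bounds=[0,81]
  i=6: D_i=min(2*3^6,81)=81, bounds=[0,81]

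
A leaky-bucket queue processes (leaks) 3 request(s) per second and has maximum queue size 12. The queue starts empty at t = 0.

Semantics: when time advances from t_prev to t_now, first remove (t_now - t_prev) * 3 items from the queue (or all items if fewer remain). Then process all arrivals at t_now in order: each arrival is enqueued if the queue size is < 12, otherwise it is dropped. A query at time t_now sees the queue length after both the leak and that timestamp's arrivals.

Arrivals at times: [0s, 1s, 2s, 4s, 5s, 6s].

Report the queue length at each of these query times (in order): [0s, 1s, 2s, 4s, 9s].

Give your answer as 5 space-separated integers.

Answer: 1 1 1 1 0

Derivation:
Queue lengths at query times:
  query t=0s: backlog = 1
  query t=1s: backlog = 1
  query t=2s: backlog = 1
  query t=4s: backlog = 1
  query t=9s: backlog = 0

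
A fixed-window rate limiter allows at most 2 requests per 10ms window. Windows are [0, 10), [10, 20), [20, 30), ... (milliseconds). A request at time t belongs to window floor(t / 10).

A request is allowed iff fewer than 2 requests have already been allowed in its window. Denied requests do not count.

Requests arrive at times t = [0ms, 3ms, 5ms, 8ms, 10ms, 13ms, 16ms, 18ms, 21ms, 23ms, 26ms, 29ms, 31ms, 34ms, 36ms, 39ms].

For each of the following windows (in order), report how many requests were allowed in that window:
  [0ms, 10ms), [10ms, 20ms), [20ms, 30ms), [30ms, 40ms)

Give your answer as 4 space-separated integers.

Processing requests:
  req#1 t=0ms (window 0): ALLOW
  req#2 t=3ms (window 0): ALLOW
  req#3 t=5ms (window 0): DENY
  req#4 t=8ms (window 0): DENY
  req#5 t=10ms (window 1): ALLOW
  req#6 t=13ms (window 1): ALLOW
  req#7 t=16ms (window 1): DENY
  req#8 t=18ms (window 1): DENY
  req#9 t=21ms (window 2): ALLOW
  req#10 t=23ms (window 2): ALLOW
  req#11 t=26ms (window 2): DENY
  req#12 t=29ms (window 2): DENY
  req#13 t=31ms (window 3): ALLOW
  req#14 t=34ms (window 3): ALLOW
  req#15 t=36ms (window 3): DENY
  req#16 t=39ms (window 3): DENY

Allowed counts by window: 2 2 2 2

Answer: 2 2 2 2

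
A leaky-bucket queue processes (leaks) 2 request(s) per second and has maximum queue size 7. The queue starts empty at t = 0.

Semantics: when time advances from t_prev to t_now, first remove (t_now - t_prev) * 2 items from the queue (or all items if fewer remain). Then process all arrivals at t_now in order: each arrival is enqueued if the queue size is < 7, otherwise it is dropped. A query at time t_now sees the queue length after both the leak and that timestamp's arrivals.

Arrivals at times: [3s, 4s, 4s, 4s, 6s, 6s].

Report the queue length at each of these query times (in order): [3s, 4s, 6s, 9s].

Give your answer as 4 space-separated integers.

Queue lengths at query times:
  query t=3s: backlog = 1
  query t=4s: backlog = 3
  query t=6s: backlog = 2
  query t=9s: backlog = 0

Answer: 1 3 2 0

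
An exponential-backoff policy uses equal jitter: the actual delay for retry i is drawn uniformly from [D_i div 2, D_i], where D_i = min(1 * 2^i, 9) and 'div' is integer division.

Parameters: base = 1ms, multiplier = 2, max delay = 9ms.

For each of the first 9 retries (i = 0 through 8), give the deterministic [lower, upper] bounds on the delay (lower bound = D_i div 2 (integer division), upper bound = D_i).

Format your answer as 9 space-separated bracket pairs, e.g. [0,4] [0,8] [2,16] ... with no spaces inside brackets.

Computing bounds per retry:
  i=0: D_i=min(1*2^0,9)=1, bounds=[0,1]
  i=1: D_i=min(1*2^1,9)=2, bounds=[1,2]
  i=2: D_i=min(1*2^2,9)=4, bounds=[2,4]
  i=3: D_i=min(1*2^3,9)=8, bounds=[4,8]
  i=4: D_i=min(1*2^4,9)=9, bounds=[4,9]
  i=5: D_i=min(1*2^5,9)=9, bounds=[4,9]
  i=6: D_i=min(1*2^6,9)=9, bounds=[4,9]
  i=7: D_i=min(1*2^7,9)=9, bounds=[4,9]
  i=8: D_i=min(1*2^8,9)=9, bounds=[4,9]

Answer: [0,1] [1,2] [2,4] [4,8] [4,9] [4,9] [4,9] [4,9] [4,9]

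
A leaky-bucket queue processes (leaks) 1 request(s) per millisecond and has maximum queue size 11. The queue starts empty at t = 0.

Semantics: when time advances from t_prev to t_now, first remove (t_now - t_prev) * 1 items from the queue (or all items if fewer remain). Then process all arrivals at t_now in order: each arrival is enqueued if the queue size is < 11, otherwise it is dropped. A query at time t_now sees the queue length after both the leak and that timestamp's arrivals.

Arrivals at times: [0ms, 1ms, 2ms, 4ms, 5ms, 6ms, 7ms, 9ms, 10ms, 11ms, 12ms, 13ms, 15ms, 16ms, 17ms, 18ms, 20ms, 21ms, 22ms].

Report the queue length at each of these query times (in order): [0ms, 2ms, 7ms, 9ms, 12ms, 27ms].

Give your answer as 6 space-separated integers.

Queue lengths at query times:
  query t=0ms: backlog = 1
  query t=2ms: backlog = 1
  query t=7ms: backlog = 1
  query t=9ms: backlog = 1
  query t=12ms: backlog = 1
  query t=27ms: backlog = 0

Answer: 1 1 1 1 1 0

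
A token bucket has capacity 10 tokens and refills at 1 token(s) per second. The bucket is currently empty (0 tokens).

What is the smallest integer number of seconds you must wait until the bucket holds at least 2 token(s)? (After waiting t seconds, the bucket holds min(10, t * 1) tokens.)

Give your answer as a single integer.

Need t * 1 >= 2, so t >= 2/1.
Smallest integer t = ceil(2/1) = 2.

Answer: 2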